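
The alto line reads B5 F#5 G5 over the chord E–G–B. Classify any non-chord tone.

The harmony at that moment is E minor triad (E, G, B); F#5 is not a chord tone.
It is approached by leap down from B5 and left by step up to G5.
Leap in, step out — an appoggiatura.

F#5 is an appoggiatura.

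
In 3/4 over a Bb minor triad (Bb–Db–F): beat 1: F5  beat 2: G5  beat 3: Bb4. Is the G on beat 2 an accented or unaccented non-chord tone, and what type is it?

Unaccented escape tone.

The harmony at that moment is Bb minor triad (Bb, Db, F); G5 is not a chord tone.
It is approached by step up from F5 and left by leap down to Bb4.
Step in, leap out — an escape tone.
It falls on a weak beat, so it is unaccented.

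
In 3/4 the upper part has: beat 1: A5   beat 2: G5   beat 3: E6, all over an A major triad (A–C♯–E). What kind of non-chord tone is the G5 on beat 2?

Escape tone.

The harmony at that moment is A major triad (A, C♯, E); G5 is not a chord tone.
It is approached by step down from A5 and left by leap up to E6.
Step in, leap out, on a weak beat — an escape tone.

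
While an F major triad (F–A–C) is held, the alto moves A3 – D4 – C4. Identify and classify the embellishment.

The harmony at that moment is F major triad (F, A, C); D4 is not a chord tone.
It is approached by leap up from A3 and left by step down to C4.
Leap in, step out — an appoggiatura.

D4 is an appoggiatura.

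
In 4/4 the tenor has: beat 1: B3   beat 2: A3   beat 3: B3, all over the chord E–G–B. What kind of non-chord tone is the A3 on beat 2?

Lower neighbor tone.

The harmony at that moment is E minor triad (E, G, B); A3 is not a chord tone.
It is approached by step down from B3 and left by step up to B3.
Step away and step back to the same note — a neighbor tone (lower neighbor).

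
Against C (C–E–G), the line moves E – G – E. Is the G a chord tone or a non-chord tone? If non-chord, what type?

Chord tone (the fifth of C major triad).

C major triad contains C, E, G; G is the fifth, so it is a chord tone.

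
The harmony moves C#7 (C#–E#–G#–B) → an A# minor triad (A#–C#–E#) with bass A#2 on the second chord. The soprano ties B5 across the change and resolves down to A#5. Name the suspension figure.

At the second chord the bass is A#2. The suspended B5 lies a ninth above the bass; after resolving down by step to A#5, the interval above the bass becomes an octave.
Suspension figures are named by those two intervals: 9–8.

9–8 suspension.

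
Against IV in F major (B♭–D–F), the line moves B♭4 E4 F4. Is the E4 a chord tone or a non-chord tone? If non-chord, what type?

The harmony at that moment is B♭ major triad (B♭, D, F); E4 is not a chord tone.
It is approached by leap down from B♭4 and left by step up to F4.
Leap in, step out — an appoggiatura.

Non-chord tone — an appoggiatura.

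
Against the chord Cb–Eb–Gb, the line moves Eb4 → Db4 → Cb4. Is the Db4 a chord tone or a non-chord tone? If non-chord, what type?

The harmony at that moment is Cb major triad (Cb, Eb, Gb); Db4 is not a chord tone.
It is approached by step down from Eb4 and left by step down to Cb4.
Step in, step out in the same direction — a passing tone.

Non-chord tone — a passing tone.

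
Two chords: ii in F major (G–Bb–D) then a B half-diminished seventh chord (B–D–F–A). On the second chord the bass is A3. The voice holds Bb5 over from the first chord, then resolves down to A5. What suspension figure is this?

9–8 suspension.

At the second chord the bass is A3. The suspended Bb5 lies a ninth above the bass; after resolving down by step to A5, the interval above the bass becomes an octave.
Suspension figures are named by those two intervals: 9–8.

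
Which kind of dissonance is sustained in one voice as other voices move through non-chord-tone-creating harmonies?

Approach: none. Departure: none — a single pitch is sustained while the chords change around it, passing through harmonies that do not contain it.
No melodic motion at all; the dissonance is created entirely by the moving harmonies against the stationary note — a pedal tone (pedal point).

Pedal tone.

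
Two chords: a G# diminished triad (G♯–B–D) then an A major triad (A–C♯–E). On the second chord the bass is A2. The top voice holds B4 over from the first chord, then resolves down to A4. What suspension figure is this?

At the second chord the bass is A2. The suspended B4 lies a ninth above the bass; after resolving down by step to A4, the interval above the bass becomes an octave.
Suspension figures are named by those two intervals: 9–8.

9–8 suspension.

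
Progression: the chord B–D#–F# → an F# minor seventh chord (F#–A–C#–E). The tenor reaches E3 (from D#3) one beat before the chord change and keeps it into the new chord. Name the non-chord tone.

E3 is an anticipation.

The harmony at that moment is B major triad (B, D#, F#); E3 is not a chord tone.
It is approached by step up from D#3 and then sustained as the same pitch into the next harmony.
Arriving early and becoming a chord tone when the harmony changes — an anticipation.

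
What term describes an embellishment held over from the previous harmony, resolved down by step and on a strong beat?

Approach: by preparation — the pitch is first a chord tone, then held (tied or repeated) while the harmony changes under it. Departure: down by step. Metric position: strong.
A prepared dissonance that resolves downward by step — a suspension. (The same figure resolving upward would be a retardation.)

Suspension.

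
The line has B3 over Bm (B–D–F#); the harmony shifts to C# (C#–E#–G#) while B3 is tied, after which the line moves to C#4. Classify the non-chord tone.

The harmony at that moment is C# major triad (C#, E#, G#); B3 is not a chord tone.
It is held over (the same pitch as the preceding B3) and left by step up to C#4.
Held over from the previous chord and resolving up by step — a retardation.

B3 is a retardation.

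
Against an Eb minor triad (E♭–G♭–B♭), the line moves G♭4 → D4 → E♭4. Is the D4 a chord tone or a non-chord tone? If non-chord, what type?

Non-chord tone — an appoggiatura.

The harmony at that moment is E♭ minor triad (E♭, G♭, B♭); D4 is not a chord tone.
It is approached by leap down from G♭4 and left by step up to E♭4.
Leap in, step out — an appoggiatura.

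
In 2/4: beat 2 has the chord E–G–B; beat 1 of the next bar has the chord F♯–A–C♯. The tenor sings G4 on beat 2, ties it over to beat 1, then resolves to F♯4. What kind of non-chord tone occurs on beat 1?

Suspension.

The harmony at that moment is F♯ minor triad (F♯, A, C♯); G4 is not a chord tone.
It is held over (the same pitch as the preceding G4) and left by step down to F♯4.
Held over from the previous chord and resolving down by step — a suspension.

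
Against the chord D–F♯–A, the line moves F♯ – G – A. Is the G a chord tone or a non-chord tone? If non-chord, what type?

Non-chord tone — a passing tone.

The harmony at that moment is D major triad (D, F♯, A); G is not a chord tone.
It is approached by step up from F♯ and left by step up to A.
Step in, step out in the same direction — a passing tone.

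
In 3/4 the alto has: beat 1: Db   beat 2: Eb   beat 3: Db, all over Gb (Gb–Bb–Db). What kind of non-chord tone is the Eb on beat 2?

The harmony at that moment is Gb major triad (Gb, Bb, Db); Eb is not a chord tone.
It is approached by step up from Db and left by step down to Db.
Step away and step back to the same note — a neighbor tone (upper neighbor).

Upper neighbor tone.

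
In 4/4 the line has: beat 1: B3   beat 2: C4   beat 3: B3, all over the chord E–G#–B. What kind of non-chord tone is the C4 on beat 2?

Upper neighbor tone.

The harmony at that moment is E major triad (E, G#, B); C4 is not a chord tone.
It is approached by step up from B3 and left by step down to B3.
Step away and step back to the same note — a neighbor tone (upper neighbor).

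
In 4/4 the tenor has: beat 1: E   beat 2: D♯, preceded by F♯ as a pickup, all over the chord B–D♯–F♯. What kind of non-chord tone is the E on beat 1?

The harmony at that moment is B major triad (B, D♯, F♯); E is not a chord tone.
It is approached by step down from F♯ and left by step down to D♯.
Step in, step out in the same direction — a passing tone.

Passing tone.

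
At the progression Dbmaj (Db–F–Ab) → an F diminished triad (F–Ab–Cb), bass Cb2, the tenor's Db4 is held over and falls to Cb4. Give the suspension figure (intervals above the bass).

At the second chord the bass is Cb2. The suspended Db4 lies a ninth above the bass; after resolving down by step to Cb4, the interval above the bass becomes an octave.
Suspension figures are named by those two intervals: 9–8.

9–8 suspension.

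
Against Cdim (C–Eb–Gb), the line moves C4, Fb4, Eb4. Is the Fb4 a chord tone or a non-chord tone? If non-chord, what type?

The harmony at that moment is C diminished triad (C, Eb, Gb); Fb4 is not a chord tone.
It is approached by leap up from C4 and left by step down to Eb4.
Leap in, step out — an appoggiatura.

Non-chord tone — an appoggiatura.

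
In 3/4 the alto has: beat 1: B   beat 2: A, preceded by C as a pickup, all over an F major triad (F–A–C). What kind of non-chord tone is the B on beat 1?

The harmony at that moment is F major triad (F, A, C); B is not a chord tone.
It is approached by step down from C and left by step down to A.
Step in, step out in the same direction — a passing tone.

Passing tone.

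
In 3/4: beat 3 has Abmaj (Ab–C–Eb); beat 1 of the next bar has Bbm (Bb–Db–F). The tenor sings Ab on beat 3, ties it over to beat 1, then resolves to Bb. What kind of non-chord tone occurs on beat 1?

Retardation.

The harmony at that moment is Bb minor triad (Bb, Db, F); Ab is not a chord tone.
It is held over (the same pitch as the preceding Ab) and left by step up to Bb.
Held over from the previous chord and resolving up by step — a retardation.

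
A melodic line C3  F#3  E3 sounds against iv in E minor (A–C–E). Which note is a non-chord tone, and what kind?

F#3 is an appoggiatura.

The harmony at that moment is A minor triad (A, C, E); F#3 is not a chord tone.
It is approached by leap up from C3 and left by step down to E3.
Leap in, step out — an appoggiatura.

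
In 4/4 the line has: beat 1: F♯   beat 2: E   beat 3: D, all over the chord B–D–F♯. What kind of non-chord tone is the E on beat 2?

Passing tone.

The harmony at that moment is B minor triad (B, D, F♯); E is not a chord tone.
It is approached by step down from F♯ and left by step down to D.
Step in, step out in the same direction — a passing tone.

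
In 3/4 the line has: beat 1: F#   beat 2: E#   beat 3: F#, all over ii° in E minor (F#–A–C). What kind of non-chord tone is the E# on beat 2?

Lower neighbor tone.

The harmony at that moment is F# diminished triad (F#, A, C); E# is not a chord tone.
It is approached by step down from F# and left by step up to F#.
Step away and step back to the same note — a neighbor tone (lower neighbor).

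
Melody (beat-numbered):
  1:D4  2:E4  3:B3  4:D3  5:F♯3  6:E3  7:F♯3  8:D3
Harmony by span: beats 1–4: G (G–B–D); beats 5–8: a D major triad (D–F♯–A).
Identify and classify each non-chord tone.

The harmony at that moment is G major triad (G, B, D); E4 is not a chord tone.
It is approached by step up from D4 and left by leap down to B3.
Step in, leap out — an escape tone.
The harmony at that moment is D major triad (D, F♯, A); E3 is not a chord tone.
It is approached by step down from F♯3 and left by step up to F♯3.
Step away and step back to the same note — a neighbor tone (lower neighbor).

E4 (beat 2) — escape tone; E3 (beat 6) — neighbor tone.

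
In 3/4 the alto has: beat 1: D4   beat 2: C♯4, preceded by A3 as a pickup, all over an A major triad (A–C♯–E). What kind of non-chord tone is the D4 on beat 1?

Appoggiatura.

The harmony at that moment is A major triad (A, C♯, E); D4 is not a chord tone.
It is approached by leap up from A3 and left by step down to C♯4.
Leap in, step out, metrically accented — an appoggiatura.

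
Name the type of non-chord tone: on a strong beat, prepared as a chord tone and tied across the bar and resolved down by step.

Suspension.

Approach: by preparation — the pitch is first a chord tone, then held (tied or repeated) while the harmony changes under it. Departure: down by step. Metric position: strong.
A prepared dissonance that resolves downward by step — a suspension. (The same figure resolving upward would be a retardation.)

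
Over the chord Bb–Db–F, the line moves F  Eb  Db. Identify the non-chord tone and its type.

Eb is a passing tone.

The harmony at that moment is Bb minor triad (Bb, Db, F); Eb is not a chord tone.
It is approached by step down from F and left by step down to Db.
Step in, step out in the same direction — a passing tone.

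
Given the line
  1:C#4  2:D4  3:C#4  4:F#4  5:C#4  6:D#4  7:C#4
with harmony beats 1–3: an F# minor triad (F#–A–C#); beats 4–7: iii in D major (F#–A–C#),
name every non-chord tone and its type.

The harmony at that moment is F# minor triad (F#, A, C#); D4 is not a chord tone.
It is approached by step up from C#4 and left by step down to C#4.
Step away and step back to the same note — a neighbor tone (upper neighbor).
The harmony at that moment is F# minor triad (F#, A, C#); D#4 is not a chord tone.
It is approached by step up from C#4 and left by step down to C#4.
Step away and step back to the same note — a neighbor tone (upper neighbor).

D4 (beat 2) — neighbor tone; D#4 (beat 6) — neighbor tone.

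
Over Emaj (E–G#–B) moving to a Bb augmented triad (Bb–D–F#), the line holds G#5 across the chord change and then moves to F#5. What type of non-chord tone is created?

G#5 is a suspension.

The harmony at that moment is Bb augmented triad (Bb, D, F#); G#5 is not a chord tone.
It is held over (the same pitch as the preceding G#5) and left by step down to F#5.
Held over from the previous chord and resolving down by step — a suspension.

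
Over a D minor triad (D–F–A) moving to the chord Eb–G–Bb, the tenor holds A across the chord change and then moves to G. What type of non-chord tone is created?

The harmony at that moment is Eb major triad (Eb, G, Bb); A is not a chord tone.
It is held over (the same pitch as the preceding A) and left by step down to G.
Held over from the previous chord and resolving down by step — a suspension.

A is a suspension.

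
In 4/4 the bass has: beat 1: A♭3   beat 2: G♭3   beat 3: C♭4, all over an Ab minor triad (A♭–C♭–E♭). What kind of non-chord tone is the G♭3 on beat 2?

The harmony at that moment is A♭ minor triad (A♭, C♭, E♭); G♭3 is not a chord tone.
It is approached by step down from A♭3 and left by leap up to C♭4.
Step in, leap out, on a weak beat — an escape tone.

Escape tone.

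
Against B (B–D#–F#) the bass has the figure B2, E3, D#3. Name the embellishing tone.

The harmony at that moment is B major triad (B, D#, F#); E3 is not a chord tone.
It is approached by leap up from B2 and left by step down to D#3.
Leap in, step out — an appoggiatura.

E3 is an appoggiatura.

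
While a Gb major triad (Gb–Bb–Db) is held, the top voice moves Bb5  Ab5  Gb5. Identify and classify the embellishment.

Ab5 is a passing tone.

The harmony at that moment is Gb major triad (Gb, Bb, Db); Ab5 is not a chord tone.
It is approached by step down from Bb5 and left by step down to Gb5.
Step in, step out in the same direction — a passing tone.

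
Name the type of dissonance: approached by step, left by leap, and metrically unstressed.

Approach: by step. Departure: by leap. Metric position: weak.
Step in, leap out, from a weak position — an escape tone (échappée). (It is the mirror image of the appoggiatura, which leaps in and steps out on a strong beat.)

Escape tone.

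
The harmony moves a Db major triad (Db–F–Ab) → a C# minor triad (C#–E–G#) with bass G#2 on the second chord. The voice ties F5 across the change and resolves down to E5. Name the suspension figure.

At the second chord the bass is G#2. The suspended F5 lies a seventh above the bass; after resolving down by step to E5, the interval above the bass becomes a sixth.
Suspension figures are named by those two intervals: 7–6.

7–6 suspension.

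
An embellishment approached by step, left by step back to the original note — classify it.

Approach: by step. Departure: by step in the opposite direction, back to the starting pitch.
Stepwise on both sides but reversing to return to the same chord tone — a neighbor tone. (Had it continued onward in the same direction it would be a passing tone instead.)

Neighbor tone.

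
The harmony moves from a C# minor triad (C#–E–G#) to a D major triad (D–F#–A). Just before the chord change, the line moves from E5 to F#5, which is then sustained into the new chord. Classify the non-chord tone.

F#5 is an anticipation.

The harmony at that moment is C# minor triad (C#, E, G#); F#5 is not a chord tone.
It is approached by step up from E5 and then sustained as the same pitch into the next harmony.
Arriving early and becoming a chord tone when the harmony changes — an anticipation.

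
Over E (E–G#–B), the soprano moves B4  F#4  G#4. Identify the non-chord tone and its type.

The harmony at that moment is E major triad (E, G#, B); F#4 is not a chord tone.
It is approached by leap down from B4 and left by step up to G#4.
Leap in, step out — an appoggiatura.

F#4 is an appoggiatura.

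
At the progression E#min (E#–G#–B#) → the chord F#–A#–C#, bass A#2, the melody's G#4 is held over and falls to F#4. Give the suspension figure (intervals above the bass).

7–6 suspension.

At the second chord the bass is A#2. The suspended G#4 lies a seventh above the bass; after resolving down by step to F#4, the interval above the bass becomes a sixth.
Suspension figures are named by those two intervals: 7–6.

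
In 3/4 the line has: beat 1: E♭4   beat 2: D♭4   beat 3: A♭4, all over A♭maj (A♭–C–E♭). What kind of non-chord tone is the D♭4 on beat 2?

Escape tone.

The harmony at that moment is A♭ major triad (A♭, C, E♭); D♭4 is not a chord tone.
It is approached by step down from E♭4 and left by leap up to A♭4.
Step in, leap out, on a weak beat — an escape tone.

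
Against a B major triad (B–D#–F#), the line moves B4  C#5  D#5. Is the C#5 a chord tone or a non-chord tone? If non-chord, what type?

Non-chord tone — a passing tone.

The harmony at that moment is B major triad (B, D#, F#); C#5 is not a chord tone.
It is approached by step up from B4 and left by step up to D#5.
Step in, step out in the same direction — a passing tone.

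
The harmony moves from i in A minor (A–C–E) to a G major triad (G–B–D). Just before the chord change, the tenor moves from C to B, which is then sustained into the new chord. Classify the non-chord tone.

The harmony at that moment is A minor triad (A, C, E); B is not a chord tone.
It is approached by step down from C and then sustained as the same pitch into the next harmony.
Arriving early and becoming a chord tone when the harmony changes — an anticipation.

B is an anticipation.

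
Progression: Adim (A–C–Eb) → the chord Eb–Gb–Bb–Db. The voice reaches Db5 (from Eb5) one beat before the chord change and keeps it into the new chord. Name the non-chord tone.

The harmony at that moment is A diminished triad (A, C, Eb); Db5 is not a chord tone.
It is approached by step down from Eb5 and then sustained as the same pitch into the next harmony.
Arriving early and becoming a chord tone when the harmony changes — an anticipation.

Db5 is an anticipation.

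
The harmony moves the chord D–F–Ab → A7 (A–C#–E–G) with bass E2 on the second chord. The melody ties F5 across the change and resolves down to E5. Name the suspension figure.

9–8 suspension.

At the second chord the bass is E2. The suspended F5 lies a ninth above the bass; after resolving down by step to E5, the interval above the bass becomes an octave.
Suspension figures are named by those two intervals: 9–8.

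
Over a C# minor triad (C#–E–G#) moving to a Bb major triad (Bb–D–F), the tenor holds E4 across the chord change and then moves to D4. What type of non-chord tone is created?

E4 is a suspension.

The harmony at that moment is Bb major triad (Bb, D, F); E4 is not a chord tone.
It is held over (the same pitch as the preceding E4) and left by step down to D4.
Held over from the previous chord and resolving down by step — a suspension.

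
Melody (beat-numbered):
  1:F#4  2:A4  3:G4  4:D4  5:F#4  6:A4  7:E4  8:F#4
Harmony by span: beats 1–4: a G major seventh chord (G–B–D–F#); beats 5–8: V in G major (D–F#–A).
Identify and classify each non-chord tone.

A4 (beat 2) — appoggiatura; E4 (beat 7) — appoggiatura.

The harmony at that moment is G major seventh chord (G, B, D, F#); A4 is not a chord tone.
It is approached by leap up from F#4 and left by step down to G4.
Leap in, step out — an appoggiatura.
The harmony at that moment is D major triad (D, F#, A); E4 is not a chord tone.
It is approached by leap down from A4 and left by step up to F#4.
Leap in, step out — an appoggiatura.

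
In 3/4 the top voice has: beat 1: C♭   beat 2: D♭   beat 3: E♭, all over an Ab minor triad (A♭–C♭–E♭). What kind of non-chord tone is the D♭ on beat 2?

Passing tone.

The harmony at that moment is A♭ minor triad (A♭, C♭, E♭); D♭ is not a chord tone.
It is approached by step up from C♭ and left by step up to E♭.
Step in, step out in the same direction — a passing tone.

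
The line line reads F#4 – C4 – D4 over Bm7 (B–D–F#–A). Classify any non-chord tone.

C4 is an appoggiatura.

The harmony at that moment is B minor seventh chord (B, D, F#, A); C4 is not a chord tone.
It is approached by leap down from F#4 and left by step up to D4.
Leap in, step out — an appoggiatura.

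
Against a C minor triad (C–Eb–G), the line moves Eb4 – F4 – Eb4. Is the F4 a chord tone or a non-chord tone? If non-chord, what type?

The harmony at that moment is C minor triad (C, Eb, G); F4 is not a chord tone.
It is approached by step up from Eb4 and left by step down to Eb4.
Step away and step back to the same note — a neighbor tone (upper neighbor).

Non-chord tone — a neighbor tone.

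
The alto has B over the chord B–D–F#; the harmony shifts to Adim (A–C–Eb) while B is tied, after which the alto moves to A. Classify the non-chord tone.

B is a suspension.

The harmony at that moment is A diminished triad (A, C, Eb); B is not a chord tone.
It is held over (the same pitch as the preceding B) and left by step down to A.
Held over from the previous chord and resolving down by step — a suspension.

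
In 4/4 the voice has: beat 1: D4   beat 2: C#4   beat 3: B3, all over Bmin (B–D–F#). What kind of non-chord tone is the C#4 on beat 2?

Passing tone.

The harmony at that moment is B minor triad (B, D, F#); C#4 is not a chord tone.
It is approached by step down from D4 and left by step down to B3.
Step in, step out in the same direction — a passing tone.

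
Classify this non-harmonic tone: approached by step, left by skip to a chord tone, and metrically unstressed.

Approach: by step. Departure: by leap. Metric position: weak.
Step in, leap out, from a weak position — an escape tone (échappée). (It is the mirror image of the appoggiatura, which leaps in and steps out on a strong beat.)

Escape tone.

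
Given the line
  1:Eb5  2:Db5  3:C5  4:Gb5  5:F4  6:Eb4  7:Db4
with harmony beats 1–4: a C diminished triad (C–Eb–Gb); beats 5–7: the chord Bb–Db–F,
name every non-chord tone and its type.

Db5 (beat 2) — passing tone; Eb4 (beat 6) — passing tone.

The harmony at that moment is C diminished triad (C, Eb, Gb); Db5 is not a chord tone.
It is approached by step down from Eb5 and left by step down to C5.
Step in, step out in the same direction — a passing tone.
The harmony at that moment is Bb minor triad (Bb, Db, F); Eb4 is not a chord tone.
It is approached by step down from F4 and left by step down to Db4.
Step in, step out in the same direction — a passing tone.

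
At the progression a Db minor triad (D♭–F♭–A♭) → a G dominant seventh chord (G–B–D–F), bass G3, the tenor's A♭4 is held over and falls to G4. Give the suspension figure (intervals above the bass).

At the second chord the bass is G3. The suspended A♭4 lies a ninth above the bass; after resolving down by step to G4, the interval above the bass becomes an octave.
Suspension figures are named by those two intervals: 9–8.

9–8 suspension.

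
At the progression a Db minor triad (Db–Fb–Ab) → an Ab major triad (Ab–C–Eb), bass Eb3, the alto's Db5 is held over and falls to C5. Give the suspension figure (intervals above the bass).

At the second chord the bass is Eb3. The suspended Db5 lies a seventh above the bass; after resolving down by step to C5, the interval above the bass becomes a sixth.
Suspension figures are named by those two intervals: 7–6.

7–6 suspension.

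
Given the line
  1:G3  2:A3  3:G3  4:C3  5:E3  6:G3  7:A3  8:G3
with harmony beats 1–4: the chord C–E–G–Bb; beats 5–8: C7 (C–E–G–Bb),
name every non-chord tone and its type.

A3 (beat 2) — neighbor tone; A3 (beat 7) — neighbor tone.

The harmony at that moment is C dominant seventh chord (C, E, G, Bb); A3 is not a chord tone.
It is approached by step up from G3 and left by step down to G3.
Step away and step back to the same note — a neighbor tone (upper neighbor).
The harmony at that moment is C dominant seventh chord (C, E, G, Bb); A3 is not a chord tone.
It is approached by step up from G3 and left by step down to G3.
Step away and step back to the same note — a neighbor tone (upper neighbor).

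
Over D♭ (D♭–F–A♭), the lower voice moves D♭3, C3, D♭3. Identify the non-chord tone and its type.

The harmony at that moment is D♭ major triad (D♭, F, A♭); C3 is not a chord tone.
It is approached by step down from D♭3 and left by step up to D♭3.
Step away and step back to the same note — a neighbor tone (lower neighbor).

C3 is a neighbor tone.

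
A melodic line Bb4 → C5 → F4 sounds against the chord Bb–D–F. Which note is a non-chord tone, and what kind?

The harmony at that moment is Bb major triad (Bb, D, F); C5 is not a chord tone.
It is approached by step up from Bb4 and left by leap down to F4.
Step in, leap out — an escape tone.

C5 is an escape tone.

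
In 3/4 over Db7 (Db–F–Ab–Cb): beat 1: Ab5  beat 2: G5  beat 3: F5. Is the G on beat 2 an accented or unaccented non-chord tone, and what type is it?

The harmony at that moment is Db dominant seventh chord (Db, F, Ab, Cb); G5 is not a chord tone.
It is approached by step down from Ab5 and left by step down to F5.
Step in, step out in the same direction — a passing tone.
It falls on a weak beat, so it is unaccented.

Unaccented passing tone.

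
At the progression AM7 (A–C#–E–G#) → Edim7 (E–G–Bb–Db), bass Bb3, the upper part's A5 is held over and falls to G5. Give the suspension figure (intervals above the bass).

7–6 suspension.

At the second chord the bass is Bb3. The suspended A5 lies a seventh above the bass; after resolving down by step to G5, the interval above the bass becomes a sixth.
Suspension figures are named by those two intervals: 7–6.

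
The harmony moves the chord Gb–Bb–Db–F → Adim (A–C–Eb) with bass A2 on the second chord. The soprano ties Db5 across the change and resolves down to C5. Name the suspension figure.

At the second chord the bass is A2. The suspended Db5 lies a fourth above the bass; after resolving down by step to C5, the interval above the bass becomes a third.
Suspension figures are named by those two intervals: 4–3.

4–3 suspension.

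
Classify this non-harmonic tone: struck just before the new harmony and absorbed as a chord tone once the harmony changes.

Approach: ahead of the chord change (typically by step), so it is dissonant against the current harmony. Departure: none — the same pitch is restated or held and is a chord tone of the new harmony.
Dissonant first, consonant once the harmony catches up: the note simply arrives early — an anticipation. (The reverse timing, consonant first and dissonant after the change, would be a suspension or retardation.)

Anticipation.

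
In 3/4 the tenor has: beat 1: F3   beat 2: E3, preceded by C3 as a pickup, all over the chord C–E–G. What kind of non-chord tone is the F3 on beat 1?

Appoggiatura.

The harmony at that moment is C major triad (C, E, G); F3 is not a chord tone.
It is approached by leap up from C3 and left by step down to E3.
Leap in, step out, metrically accented — an appoggiatura.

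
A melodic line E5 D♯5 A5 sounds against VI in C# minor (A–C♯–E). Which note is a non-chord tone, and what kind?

D♯5 is an escape tone.

The harmony at that moment is A major triad (A, C♯, E); D♯5 is not a chord tone.
It is approached by step down from E5 and left by leap up to A5.
Step in, leap out — an escape tone.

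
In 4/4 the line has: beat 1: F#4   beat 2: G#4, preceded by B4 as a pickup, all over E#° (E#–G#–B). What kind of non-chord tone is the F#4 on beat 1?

Appoggiatura.

The harmony at that moment is E# diminished triad (E#, G#, B); F#4 is not a chord tone.
It is approached by leap down from B4 and left by step up to G#4.
Leap in, step out, metrically accented — an appoggiatura.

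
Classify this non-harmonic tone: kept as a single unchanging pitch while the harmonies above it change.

Pedal tone.

Approach: none. Departure: none — a single pitch is sustained while the chords change around it, passing through harmonies that do not contain it.
No melodic motion at all; the dissonance is created entirely by the moving harmonies against the stationary note — a pedal tone (pedal point).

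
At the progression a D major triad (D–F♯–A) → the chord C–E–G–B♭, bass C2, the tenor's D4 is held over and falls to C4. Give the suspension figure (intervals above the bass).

9–8 suspension.

At the second chord the bass is C2. The suspended D4 lies a ninth above the bass; after resolving down by step to C4, the interval above the bass becomes an octave.
Suspension figures are named by those two intervals: 9–8.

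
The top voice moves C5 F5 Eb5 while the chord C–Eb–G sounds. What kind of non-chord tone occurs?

The harmony at that moment is C minor triad (C, Eb, G); F5 is not a chord tone.
It is approached by leap up from C5 and left by step down to Eb5.
Leap in, step out — an appoggiatura.

F5 is an appoggiatura.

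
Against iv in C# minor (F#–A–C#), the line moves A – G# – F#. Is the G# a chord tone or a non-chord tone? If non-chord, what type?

The harmony at that moment is F# minor triad (F#, A, C#); G# is not a chord tone.
It is approached by step down from A and left by step down to F#.
Step in, step out in the same direction — a passing tone.

Non-chord tone — a passing tone.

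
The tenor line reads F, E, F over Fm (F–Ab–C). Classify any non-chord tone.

E is a neighbor tone.

The harmony at that moment is F minor triad (F, Ab, C); E is not a chord tone.
It is approached by step down from F and left by step up to F.
Step away and step back to the same note — a neighbor tone (lower neighbor).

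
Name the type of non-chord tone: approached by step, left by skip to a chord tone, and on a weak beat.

Approach: by step. Departure: by leap. Metric position: weak.
Step in, leap out, from a weak position — an escape tone (échappée). (It is the mirror image of the appoggiatura, which leaps in and steps out on a strong beat.)

Escape tone.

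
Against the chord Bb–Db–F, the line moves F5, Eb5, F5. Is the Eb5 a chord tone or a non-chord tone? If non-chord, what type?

Non-chord tone — a neighbor tone.

The harmony at that moment is Bb minor triad (Bb, Db, F); Eb5 is not a chord tone.
It is approached by step down from F5 and left by step up to F5.
Step away and step back to the same note — a neighbor tone (lower neighbor).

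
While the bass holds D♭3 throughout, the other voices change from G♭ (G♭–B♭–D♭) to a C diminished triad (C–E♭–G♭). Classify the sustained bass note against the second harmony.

The harmony at that moment is C diminished triad (C, E♭, G♭); D♭3 is not a chord tone.
It is held over (the same pitch as the preceding D♭3) and then sustained as the same pitch into the next harmony.
Sustained through a change of harmony — a pedal tone.

Pedal tone (pedal point).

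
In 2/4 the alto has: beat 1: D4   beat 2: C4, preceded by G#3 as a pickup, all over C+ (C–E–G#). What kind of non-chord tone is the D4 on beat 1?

The harmony at that moment is C augmented triad (C, E, G#); D4 is not a chord tone.
It is approached by leap up from G#3 and left by step down to C4.
Leap in, step out, metrically accented — an appoggiatura.

Appoggiatura.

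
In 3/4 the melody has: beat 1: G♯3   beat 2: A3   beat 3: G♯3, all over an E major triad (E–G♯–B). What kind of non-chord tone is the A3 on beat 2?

Upper neighbor tone.

The harmony at that moment is E major triad (E, G♯, B); A3 is not a chord tone.
It is approached by step up from G♯3 and left by step down to G♯3.
Step away and step back to the same note — a neighbor tone (upper neighbor).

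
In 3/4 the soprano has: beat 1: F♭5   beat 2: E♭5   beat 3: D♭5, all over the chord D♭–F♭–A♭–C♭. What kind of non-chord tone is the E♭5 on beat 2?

Passing tone.

The harmony at that moment is D♭ minor seventh chord (D♭, F♭, A♭, C♭); E♭5 is not a chord tone.
It is approached by step down from F♭5 and left by step down to D♭5.
Step in, step out in the same direction — a passing tone.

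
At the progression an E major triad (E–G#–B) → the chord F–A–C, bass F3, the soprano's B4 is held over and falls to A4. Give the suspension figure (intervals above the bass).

At the second chord the bass is F3. The suspended B4 lies a fourth above the bass; after resolving down by step to A4, the interval above the bass becomes a third.
Suspension figures are named by those two intervals: 4–3.

4–3 suspension.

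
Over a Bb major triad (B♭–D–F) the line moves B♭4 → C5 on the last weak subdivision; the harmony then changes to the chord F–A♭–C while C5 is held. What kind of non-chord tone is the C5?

C5 is an anticipation.

The harmony at that moment is B♭ major triad (B♭, D, F); C5 is not a chord tone.
It is approached by step up from B♭4 and then sustained as the same pitch into the next harmony.
Arriving early and becoming a chord tone when the harmony changes — an anticipation.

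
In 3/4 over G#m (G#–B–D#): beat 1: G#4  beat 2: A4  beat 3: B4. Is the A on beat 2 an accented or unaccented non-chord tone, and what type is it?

The harmony at that moment is G# minor triad (G#, B, D#); A4 is not a chord tone.
It is approached by step up from G#4 and left by step up to B4.
Step in, step out in the same direction — a passing tone.
It falls on a weak beat, so it is unaccented.

Unaccented passing tone.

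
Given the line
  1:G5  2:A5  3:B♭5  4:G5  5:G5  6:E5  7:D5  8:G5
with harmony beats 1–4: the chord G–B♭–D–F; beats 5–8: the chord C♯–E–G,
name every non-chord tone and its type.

The harmony at that moment is G minor seventh chord (G, B♭, D, F); A5 is not a chord tone.
It is approached by step up from G5 and left by step up to B♭5.
Step in, step out in the same direction — a passing tone.
The harmony at that moment is C♯ diminished triad (C♯, E, G); D5 is not a chord tone.
It is approached by step down from E5 and left by leap up to G5.
Step in, leap out — an escape tone.

A5 (beat 2) — passing tone; D5 (beat 7) — escape tone.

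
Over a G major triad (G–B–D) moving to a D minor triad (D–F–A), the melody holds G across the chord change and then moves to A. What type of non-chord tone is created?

The harmony at that moment is D minor triad (D, F, A); G is not a chord tone.
It is held over (the same pitch as the preceding G) and left by step up to A.
Held over from the previous chord and resolving up by step — a retardation.

G is a retardation.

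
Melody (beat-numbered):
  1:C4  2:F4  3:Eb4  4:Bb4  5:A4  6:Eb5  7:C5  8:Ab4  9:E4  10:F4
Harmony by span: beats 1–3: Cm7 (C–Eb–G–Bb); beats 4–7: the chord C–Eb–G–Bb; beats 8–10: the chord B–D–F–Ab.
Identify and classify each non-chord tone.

F4 (beat 2) — appoggiatura; A4 (beat 5) — escape tone; E4 (beat 9) — appoggiatura.

The harmony at that moment is C minor seventh chord (C, Eb, G, Bb); F4 is not a chord tone.
It is approached by leap up from C4 and left by step down to Eb4.
Leap in, step out — an appoggiatura.
The harmony at that moment is C minor seventh chord (C, Eb, G, Bb); A4 is not a chord tone.
It is approached by step down from Bb4 and left by leap up to Eb5.
Step in, leap out — an escape tone.
The harmony at that moment is B diminished seventh chord (B, D, F, Ab); E4 is not a chord tone.
It is approached by leap down from Ab4 and left by step up to F4.
Leap in, step out — an appoggiatura.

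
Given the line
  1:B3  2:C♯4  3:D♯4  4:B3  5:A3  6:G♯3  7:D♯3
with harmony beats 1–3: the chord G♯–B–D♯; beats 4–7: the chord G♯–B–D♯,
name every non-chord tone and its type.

C♯4 (beat 2) — passing tone; A3 (beat 5) — passing tone.

The harmony at that moment is G♯ minor triad (G♯, B, D♯); C♯4 is not a chord tone.
It is approached by step up from B3 and left by step up to D♯4.
Step in, step out in the same direction — a passing tone.
The harmony at that moment is G♯ minor triad (G♯, B, D♯); A3 is not a chord tone.
It is approached by step down from B3 and left by step down to G♯3.
Step in, step out in the same direction — a passing tone.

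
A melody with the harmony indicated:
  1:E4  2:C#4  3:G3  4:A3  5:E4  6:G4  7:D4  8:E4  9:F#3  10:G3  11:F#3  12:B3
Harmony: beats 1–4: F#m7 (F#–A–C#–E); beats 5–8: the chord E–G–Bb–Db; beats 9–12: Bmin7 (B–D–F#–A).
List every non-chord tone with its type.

G3 (beat 3) — appoggiatura; D4 (beat 7) — appoggiatura; G3 (beat 10) — neighbor tone.

The harmony at that moment is F# minor seventh chord (F#, A, C#, E); G3 is not a chord tone.
It is approached by leap down from C#4 and left by step up to A3.
Leap in, step out — an appoggiatura.
The harmony at that moment is E diminished seventh chord (E, G, Bb, Db); D4 is not a chord tone.
It is approached by leap down from G4 and left by step up to E4.
Leap in, step out — an appoggiatura.
The harmony at that moment is B minor seventh chord (B, D, F#, A); G3 is not a chord tone.
It is approached by step up from F#3 and left by step down to F#3.
Step away and step back to the same note — a neighbor tone (upper neighbor).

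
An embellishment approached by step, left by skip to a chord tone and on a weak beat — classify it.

Approach: by step. Departure: by leap. Metric position: weak.
Step in, leap out, from a weak position — an escape tone (échappée). (It is the mirror image of the appoggiatura, which leaps in and steps out on a strong beat.)

Escape tone.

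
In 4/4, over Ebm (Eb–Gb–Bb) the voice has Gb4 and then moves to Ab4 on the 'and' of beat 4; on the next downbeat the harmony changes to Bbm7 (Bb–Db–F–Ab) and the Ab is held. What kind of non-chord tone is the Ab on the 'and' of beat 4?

Anticipation.

The harmony at that moment is Eb minor triad (Eb, Gb, Bb); Ab4 is not a chord tone.
It is approached by step up from Gb4 and then sustained as the same pitch into the next harmony.
Arriving early and becoming a chord tone when the harmony changes — an anticipation.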